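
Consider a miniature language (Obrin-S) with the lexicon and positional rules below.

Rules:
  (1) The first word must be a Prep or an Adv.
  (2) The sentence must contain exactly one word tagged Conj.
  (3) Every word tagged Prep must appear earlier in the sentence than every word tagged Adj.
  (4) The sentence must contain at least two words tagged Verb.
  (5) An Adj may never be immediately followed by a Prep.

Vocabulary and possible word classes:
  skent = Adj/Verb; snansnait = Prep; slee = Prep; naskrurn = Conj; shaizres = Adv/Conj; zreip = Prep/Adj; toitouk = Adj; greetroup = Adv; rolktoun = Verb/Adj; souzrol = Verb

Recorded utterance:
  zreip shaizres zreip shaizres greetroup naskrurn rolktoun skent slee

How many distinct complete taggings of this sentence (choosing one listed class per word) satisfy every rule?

1

Candidates per position — 1:zreip {Prep,Adj}; 2:shaizres {Adv,Conj}; 3:zreip {Prep,Adj}; 4:shaizres {Adv,Conj}; 5:greetroup {Adv}; 6:naskrurn {Conj}; 7:rolktoun {Verb,Adj}; 8:skent {Adj,Verb}; 9:slee {Prep}.
There are 64 candidate sequences in total.
The sequences that satisfy every rule: Prep Adv Prep Adv Adv Conj Verb Verb Prep.
Count = 1.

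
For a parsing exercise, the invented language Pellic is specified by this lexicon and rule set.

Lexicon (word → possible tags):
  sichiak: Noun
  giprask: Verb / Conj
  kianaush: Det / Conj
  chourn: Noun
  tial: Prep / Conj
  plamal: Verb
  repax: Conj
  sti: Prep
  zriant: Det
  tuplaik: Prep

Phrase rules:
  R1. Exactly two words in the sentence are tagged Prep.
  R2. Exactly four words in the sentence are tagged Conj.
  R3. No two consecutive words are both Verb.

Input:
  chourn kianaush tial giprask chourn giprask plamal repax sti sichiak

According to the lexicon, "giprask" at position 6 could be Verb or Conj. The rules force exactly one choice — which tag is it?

Candidates per position — 1:chourn {Noun}; 2:kianaush {Det,Conj}; 3:tial {Prep,Conj}; 4:giprask {Verb,Conj}; 5:chourn {Noun}; 6:giprask {Verb,Conj}; 7:plamal {Verb}; 8:repax {Conj}; 9:sti {Prep}; 10:sichiak {Noun}.
Position 3: tagging it Conj would leave rule 1 unsatisfiable, so it must be Prep.
Position 4: tagging it Verb would leave rule 2 unsatisfiable, so it must be Conj.
Position 6: tagging it Verb would leave rule 2 unsatisfiable, so it must be Conj.
Position 2: tagging it Det would leave rule 2 unsatisfiable, so it must be Conj.
The unique satisfying tagging is: Noun Conj Prep Conj Noun Conj Verb Conj Prep Noun.
Rule-by-rule: rule 1 ✓; rule 2 ✓; rule 3 ✓.

Conj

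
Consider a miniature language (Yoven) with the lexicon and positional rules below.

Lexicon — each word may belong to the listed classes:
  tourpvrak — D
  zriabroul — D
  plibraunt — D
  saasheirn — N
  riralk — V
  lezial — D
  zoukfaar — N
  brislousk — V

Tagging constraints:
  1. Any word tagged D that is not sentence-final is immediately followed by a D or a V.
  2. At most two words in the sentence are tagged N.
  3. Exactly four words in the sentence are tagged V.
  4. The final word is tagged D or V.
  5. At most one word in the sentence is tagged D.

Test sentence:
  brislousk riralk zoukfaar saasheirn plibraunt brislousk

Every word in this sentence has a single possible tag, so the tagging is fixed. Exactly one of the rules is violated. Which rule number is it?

Fixed tagging: V V N N D V.
Applying the rules: R1 ok, R2 ok, R3 fails, R4 ok, R5 ok.
Only rule 3 fails.

3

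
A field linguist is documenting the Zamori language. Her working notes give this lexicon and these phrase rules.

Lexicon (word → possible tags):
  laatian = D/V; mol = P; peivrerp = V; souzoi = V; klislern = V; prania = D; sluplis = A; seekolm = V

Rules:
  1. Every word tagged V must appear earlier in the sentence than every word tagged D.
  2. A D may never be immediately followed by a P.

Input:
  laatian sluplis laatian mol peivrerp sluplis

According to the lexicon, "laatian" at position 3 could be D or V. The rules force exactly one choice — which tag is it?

V

Candidates per position — 1:laatian {D,V}; 2:sluplis {A}; 3:laatian {D,V}; 4:mol {P}; 5:peivrerp {V}; 6:sluplis {A}.
At position 1, choosing D makes rule 1 impossible to satisfy; hence V.
At position 3, choosing D makes rule 1 impossible to satisfy; hence V.
That leaves exactly one tagging: V A V P V A.
Rule-by-rule: rule 1 ok; rule 2 ok.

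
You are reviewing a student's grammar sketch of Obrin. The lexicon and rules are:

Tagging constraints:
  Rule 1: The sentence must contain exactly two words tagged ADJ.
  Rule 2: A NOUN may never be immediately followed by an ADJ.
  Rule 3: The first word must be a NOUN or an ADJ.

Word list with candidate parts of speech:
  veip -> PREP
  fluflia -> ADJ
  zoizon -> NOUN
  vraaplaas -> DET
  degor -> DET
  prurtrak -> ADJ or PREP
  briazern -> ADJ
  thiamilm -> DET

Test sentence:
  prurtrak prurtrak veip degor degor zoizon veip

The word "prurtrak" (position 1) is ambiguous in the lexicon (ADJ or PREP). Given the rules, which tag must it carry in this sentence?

ADJ

Candidates per position — 1:prurtrak {ADJ,PREP}; 2:prurtrak {ADJ,PREP}; 3:veip {PREP}; 4:degor {DET}; 5:degor {DET}; 6:zoizon {NOUN}; 7:veip {PREP}.
Position 1: PREP is ruled out by rule 1; that leaves ADJ.
Position 2: PREP is ruled out by rule 1; that leaves ADJ.
The only consistent sequence is: ADJ ADJ PREP DET DET NOUN PREP.
Verifying each rule — rule 1 ok; rule 2 ok; rule 3 ok.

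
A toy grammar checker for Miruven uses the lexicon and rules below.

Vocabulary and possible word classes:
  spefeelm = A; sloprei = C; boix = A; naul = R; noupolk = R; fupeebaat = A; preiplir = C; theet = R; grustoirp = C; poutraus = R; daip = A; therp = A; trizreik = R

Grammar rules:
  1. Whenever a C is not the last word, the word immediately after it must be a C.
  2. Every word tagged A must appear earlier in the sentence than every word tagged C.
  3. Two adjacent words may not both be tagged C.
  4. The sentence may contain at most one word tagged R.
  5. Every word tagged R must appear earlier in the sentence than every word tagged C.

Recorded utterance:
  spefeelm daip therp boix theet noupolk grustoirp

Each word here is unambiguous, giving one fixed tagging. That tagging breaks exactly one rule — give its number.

4

Fixed tagging: A A A A R R C.
Applying the rules: R1 ✓, R2 ✓, R3 ✓, R4 ✗, R5 ✓.
Only rule 4 fails.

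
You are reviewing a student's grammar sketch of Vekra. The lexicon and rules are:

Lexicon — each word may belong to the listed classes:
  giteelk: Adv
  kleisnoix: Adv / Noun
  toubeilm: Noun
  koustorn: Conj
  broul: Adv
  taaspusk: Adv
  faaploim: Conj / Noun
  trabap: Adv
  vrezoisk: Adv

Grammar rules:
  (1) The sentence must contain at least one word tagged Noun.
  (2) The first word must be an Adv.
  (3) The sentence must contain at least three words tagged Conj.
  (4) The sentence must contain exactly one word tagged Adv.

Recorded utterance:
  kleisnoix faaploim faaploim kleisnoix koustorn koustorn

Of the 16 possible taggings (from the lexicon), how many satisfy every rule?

3

Candidates per position — 1:kleisnoix {Adv,Noun}; 2:faaploim {Conj,Noun}; 3:faaploim {Conj,Noun}; 4:kleisnoix {Adv,Noun}; 5:koustorn {Conj}; 6:koustorn {Conj}.
There are 16 candidate sequences in total.
The sequences that satisfy every rule: Adv Conj Conj Noun Conj Conj; Adv Conj Noun Noun Conj Conj; Adv Noun Conj Noun Conj Conj.
Count = 3.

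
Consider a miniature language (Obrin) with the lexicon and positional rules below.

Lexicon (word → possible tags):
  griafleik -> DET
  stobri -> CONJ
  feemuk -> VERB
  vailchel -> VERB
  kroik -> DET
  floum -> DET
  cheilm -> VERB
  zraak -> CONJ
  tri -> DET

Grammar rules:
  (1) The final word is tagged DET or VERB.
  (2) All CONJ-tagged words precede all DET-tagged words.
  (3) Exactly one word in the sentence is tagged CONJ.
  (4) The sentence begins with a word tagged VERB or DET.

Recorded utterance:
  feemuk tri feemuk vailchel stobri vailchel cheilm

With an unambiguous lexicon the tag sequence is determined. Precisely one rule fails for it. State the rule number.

Fixed tagging: VERB DET VERB VERB CONJ VERB VERB.
Rule check: R1 pass, R2 fail, R3 pass, R4 pass.
Only rule 2 fails.

2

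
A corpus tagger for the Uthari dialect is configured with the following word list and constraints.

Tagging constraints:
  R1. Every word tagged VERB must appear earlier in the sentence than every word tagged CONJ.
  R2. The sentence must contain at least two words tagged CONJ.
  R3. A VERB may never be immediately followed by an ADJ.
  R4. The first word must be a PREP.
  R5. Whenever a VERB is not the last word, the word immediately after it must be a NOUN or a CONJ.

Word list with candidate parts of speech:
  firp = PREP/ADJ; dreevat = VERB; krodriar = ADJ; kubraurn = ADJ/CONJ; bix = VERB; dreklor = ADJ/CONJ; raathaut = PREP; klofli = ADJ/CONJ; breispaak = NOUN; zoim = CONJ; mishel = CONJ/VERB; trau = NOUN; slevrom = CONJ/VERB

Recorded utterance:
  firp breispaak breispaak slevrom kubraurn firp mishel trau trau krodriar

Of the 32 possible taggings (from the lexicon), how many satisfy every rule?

6

Candidates per position — 1:firp {PREP,ADJ}; 2:breispaak {NOUN}; 3:breispaak {NOUN}; 4:slevrom {CONJ,VERB}; 5:kubraurn {ADJ,CONJ}; 6:firp {PREP,ADJ}; 7:mishel {CONJ,VERB}; 8:trau {NOUN}; 9:trau {NOUN}; 10:krodriar {ADJ}.
There are 32 candidate sequences in total.
Checking each against the rules leaves 6 sequences.
Count = 6.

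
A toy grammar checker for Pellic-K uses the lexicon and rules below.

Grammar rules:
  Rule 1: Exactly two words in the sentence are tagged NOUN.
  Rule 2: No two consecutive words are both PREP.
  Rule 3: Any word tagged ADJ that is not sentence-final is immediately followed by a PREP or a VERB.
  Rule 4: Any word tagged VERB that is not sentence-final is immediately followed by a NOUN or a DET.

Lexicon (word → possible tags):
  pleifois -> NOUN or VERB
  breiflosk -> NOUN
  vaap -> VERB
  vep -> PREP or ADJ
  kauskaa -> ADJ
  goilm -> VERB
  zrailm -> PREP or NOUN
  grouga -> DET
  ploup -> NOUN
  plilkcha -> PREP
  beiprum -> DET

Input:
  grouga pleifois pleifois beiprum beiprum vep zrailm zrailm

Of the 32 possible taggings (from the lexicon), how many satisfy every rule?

4

Candidates per position — 1:grouga {DET}; 2:pleifois {NOUN,VERB}; 3:pleifois {NOUN,VERB}; 4:beiprum {DET}; 5:beiprum {DET}; 6:vep {PREP,ADJ}; 7:zrailm {PREP,NOUN}; 8:zrailm {PREP,NOUN}.
There are 32 candidate sequences in total.
The sequences that satisfy every rule: DET NOUN VERB DET DET PREP NOUN PREP; DET NOUN VERB DET DET ADJ PREP NOUN; DET VERB NOUN DET DET PREP NOUN PREP; DET VERB NOUN DET DET ADJ PREP NOUN.
Count = 4.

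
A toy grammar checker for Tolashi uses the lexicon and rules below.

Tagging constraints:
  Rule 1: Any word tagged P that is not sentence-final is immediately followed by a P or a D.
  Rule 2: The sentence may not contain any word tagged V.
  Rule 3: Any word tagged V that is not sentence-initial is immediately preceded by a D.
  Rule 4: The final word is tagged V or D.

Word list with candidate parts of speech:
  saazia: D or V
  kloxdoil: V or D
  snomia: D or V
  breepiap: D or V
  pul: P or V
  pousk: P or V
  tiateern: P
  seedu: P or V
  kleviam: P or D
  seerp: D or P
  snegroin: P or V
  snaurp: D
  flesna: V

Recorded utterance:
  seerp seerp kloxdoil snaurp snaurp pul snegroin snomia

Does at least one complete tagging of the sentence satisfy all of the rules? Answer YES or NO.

Candidates per position — 1:seerp {D,P}; 2:seerp {D,P}; 3:kloxdoil {V,D}; 4:snaurp {D}; 5:snaurp {D}; 6:pul {P,V}; 7:snegroin {P,V}; 8:snomia {D,V}.
One satisfying assignment: D P D D D P P D.
Verifying each rule — rule 1 satisfied; rule 2 satisfied; rule 3 satisfied; rule 4 satisfied.

YES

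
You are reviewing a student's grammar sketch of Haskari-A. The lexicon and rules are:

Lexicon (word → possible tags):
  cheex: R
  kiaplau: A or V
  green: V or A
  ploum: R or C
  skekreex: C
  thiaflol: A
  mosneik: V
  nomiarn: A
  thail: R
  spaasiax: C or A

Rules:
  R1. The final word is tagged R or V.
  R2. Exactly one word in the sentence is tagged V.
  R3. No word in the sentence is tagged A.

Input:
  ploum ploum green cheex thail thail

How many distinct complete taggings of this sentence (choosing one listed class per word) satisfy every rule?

4

Candidates per position — 1:ploum {R,C}; 2:ploum {R,C}; 3:green {V,A}; 4:cheex {R}; 5:thail {R}; 6:thail {R}.
There are 8 candidate sequences in total.
The sequences that satisfy every rule: R R V R R R; R C V R R R; C R V R R R; C C V R R R.
Count = 4.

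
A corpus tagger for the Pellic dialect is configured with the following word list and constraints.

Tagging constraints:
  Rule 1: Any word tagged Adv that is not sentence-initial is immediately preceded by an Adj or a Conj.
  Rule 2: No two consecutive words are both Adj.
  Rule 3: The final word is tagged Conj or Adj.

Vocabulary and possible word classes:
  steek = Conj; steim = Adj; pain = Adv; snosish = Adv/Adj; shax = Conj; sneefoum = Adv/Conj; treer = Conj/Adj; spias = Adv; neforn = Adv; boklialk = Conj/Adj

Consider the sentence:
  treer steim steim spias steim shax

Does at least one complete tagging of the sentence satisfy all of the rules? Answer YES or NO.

Candidates per position — 1:treer {Conj,Adj}; 2:steim {Adj}; 3:steim {Adj}; 4:spias {Adv}; 5:steim {Adj}; 6:shax {Conj}.
Rule 2 cannot be satisfied by any choice of tags from the lexicon.
So there is no consistent tagging.

NO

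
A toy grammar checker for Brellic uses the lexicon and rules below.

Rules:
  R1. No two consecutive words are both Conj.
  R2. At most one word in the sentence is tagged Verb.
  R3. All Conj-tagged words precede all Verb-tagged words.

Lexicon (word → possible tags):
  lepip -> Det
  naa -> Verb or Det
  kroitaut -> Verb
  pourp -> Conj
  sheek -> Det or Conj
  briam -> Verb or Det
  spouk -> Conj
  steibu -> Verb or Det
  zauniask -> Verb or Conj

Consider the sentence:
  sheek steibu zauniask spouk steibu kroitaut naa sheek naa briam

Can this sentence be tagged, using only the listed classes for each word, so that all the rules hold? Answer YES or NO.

NO

Candidates per position — 1:sheek {Det,Conj}; 2:steibu {Verb,Det}; 3:zauniask {Verb,Conj}; 4:spouk {Conj}; 5:steibu {Verb,Det}; 6:kroitaut {Verb}; 7:naa {Verb,Det}; 8:sheek {Det,Conj}; 9:naa {Verb,Det}; 10:briam {Verb,Det}.
Every candidate sequence violates at least one rule; no consistent tagging exists.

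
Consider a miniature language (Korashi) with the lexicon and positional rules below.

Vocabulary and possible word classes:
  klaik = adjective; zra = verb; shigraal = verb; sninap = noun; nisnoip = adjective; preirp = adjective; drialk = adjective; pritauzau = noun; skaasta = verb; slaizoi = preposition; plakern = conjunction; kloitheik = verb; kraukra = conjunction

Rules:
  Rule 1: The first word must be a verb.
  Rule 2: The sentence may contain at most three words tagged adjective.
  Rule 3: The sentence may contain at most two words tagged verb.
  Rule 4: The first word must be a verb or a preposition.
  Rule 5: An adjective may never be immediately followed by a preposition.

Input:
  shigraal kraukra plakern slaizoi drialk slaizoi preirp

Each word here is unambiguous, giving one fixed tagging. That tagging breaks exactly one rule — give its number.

Fixed tagging: verb conjunction conjunction preposition adjective preposition adjective.
Checking each rule: R1 holds, R2 holds, R3 holds, R4 holds, R5 violated.
Only rule 5 fails.

5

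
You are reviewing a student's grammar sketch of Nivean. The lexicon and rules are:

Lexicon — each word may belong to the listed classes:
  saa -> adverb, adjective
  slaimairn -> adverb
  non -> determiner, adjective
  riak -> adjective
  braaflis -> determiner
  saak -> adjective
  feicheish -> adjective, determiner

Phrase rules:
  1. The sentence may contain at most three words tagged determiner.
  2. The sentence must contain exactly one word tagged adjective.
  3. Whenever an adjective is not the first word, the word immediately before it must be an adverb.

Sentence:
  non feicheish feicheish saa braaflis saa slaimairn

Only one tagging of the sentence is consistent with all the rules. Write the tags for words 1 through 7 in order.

adjective determiner determiner adverb determiner adverb adverb

Candidates per position — 1:non {determiner,adjective}; 2:feicheish {adjective,determiner}; 3:feicheish {adjective,determiner}; 4:saa {adverb,adjective}; 5:braaflis {determiner}; 6:saa {adverb,adjective}; 7:slaimairn {adverb}.
Word 2 cannot be adjective — rule 3 would then fail for every completion. It is determiner.
Word 3 cannot be adjective — rule 3 would then fail for every completion. It is determiner.
Word 4 cannot be adjective — rule 3 would then fail for every completion. It is adverb.
Word 6 cannot be adjective — rule 3 would then fail for every completion. It is adverb.
Word 1 cannot be determiner — rule 1 would then fail for every completion. It is adjective.
So the tagging must be: adjective determiner determiner adverb determiner adverb adverb.
Checking: rule 1 ok; rule 2 ok; rule 3 ok.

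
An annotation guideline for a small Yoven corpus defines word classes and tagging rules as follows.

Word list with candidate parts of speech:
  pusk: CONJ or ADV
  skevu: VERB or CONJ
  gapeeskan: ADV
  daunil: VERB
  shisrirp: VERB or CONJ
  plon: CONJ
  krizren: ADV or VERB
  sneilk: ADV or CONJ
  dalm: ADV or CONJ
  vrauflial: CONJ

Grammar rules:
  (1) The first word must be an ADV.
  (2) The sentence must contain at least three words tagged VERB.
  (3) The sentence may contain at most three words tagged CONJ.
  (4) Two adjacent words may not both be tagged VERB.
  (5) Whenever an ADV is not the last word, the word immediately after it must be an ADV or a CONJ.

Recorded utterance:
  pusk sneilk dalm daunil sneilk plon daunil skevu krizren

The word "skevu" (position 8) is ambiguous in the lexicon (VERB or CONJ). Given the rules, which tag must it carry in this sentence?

CONJ

Candidates per position — 1:pusk {CONJ,ADV}; 2:sneilk {ADV,CONJ}; 3:dalm {ADV,CONJ}; 4:daunil {VERB}; 5:sneilk {ADV,CONJ}; 6:plon {CONJ}; 7:daunil {VERB}; 8:skevu {VERB,CONJ}; 9:krizren {ADV,VERB}.
Word 1 cannot be CONJ — rule 1 would then fail for every completion. It is ADV.
Word 3 cannot be ADV — rule 5 would then fail for every completion. It is CONJ.
Word 8 cannot be VERB — rule 4 would then fail for every completion. It is CONJ.
Word 9 cannot be ADV — rule 2 would then fail for every completion. It is VERB.
Word 2 cannot be CONJ — rule 3 would then fail for every completion. It is ADV.
Word 5 cannot be CONJ — rule 3 would then fail for every completion. It is ADV.
That leaves exactly one tagging: ADV ADV CONJ VERB ADV CONJ VERB CONJ VERB.
Verifying each rule — rule 1 ✓; rule 2 ✓; rule 3 ✓; rule 4 ✓; rule 5 ✓.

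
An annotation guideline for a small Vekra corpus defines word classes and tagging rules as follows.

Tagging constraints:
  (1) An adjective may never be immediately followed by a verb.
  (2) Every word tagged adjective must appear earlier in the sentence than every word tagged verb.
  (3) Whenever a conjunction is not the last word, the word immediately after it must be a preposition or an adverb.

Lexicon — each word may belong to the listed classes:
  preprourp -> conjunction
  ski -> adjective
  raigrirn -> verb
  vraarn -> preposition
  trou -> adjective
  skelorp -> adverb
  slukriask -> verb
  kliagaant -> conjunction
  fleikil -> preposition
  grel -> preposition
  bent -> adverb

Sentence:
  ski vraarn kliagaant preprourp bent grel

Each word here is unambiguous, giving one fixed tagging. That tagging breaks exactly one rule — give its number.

Fixed tagging: adjective preposition conjunction conjunction adverb preposition.
Applying the rules: R1 pass, R2 pass, R3 fail.
Only rule 3 fails.

3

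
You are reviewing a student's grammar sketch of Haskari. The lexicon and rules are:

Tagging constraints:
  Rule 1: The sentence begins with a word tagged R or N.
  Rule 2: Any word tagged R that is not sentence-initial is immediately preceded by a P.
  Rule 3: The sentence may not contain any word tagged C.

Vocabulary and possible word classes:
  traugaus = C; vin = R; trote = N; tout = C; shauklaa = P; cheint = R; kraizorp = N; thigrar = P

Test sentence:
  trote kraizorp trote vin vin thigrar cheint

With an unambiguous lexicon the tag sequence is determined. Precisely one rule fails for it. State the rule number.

Fixed tagging: N N N R R P R.
Checking each rule: R1 ok, R2 fails, R3 ok.
Only rule 2 fails.

2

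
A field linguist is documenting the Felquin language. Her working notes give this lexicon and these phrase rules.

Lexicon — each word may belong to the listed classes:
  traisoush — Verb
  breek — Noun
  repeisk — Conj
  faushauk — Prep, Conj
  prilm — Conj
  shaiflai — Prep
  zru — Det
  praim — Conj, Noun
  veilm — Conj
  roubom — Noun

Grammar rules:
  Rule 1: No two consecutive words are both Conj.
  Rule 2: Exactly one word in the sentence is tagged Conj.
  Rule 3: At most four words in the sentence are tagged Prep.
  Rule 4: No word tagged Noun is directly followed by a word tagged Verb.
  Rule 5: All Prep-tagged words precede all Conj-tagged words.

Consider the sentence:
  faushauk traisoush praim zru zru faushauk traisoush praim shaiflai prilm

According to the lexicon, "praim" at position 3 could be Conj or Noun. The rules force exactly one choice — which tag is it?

Candidates per position — 1:faushauk {Prep,Conj}; 2:traisoush {Verb}; 3:praim {Conj,Noun}; 4:zru {Det}; 5:zru {Det}; 6:faushauk {Prep,Conj}; 7:traisoush {Verb}; 8:praim {Conj,Noun}; 9:shaiflai {Prep}; 10:prilm {Conj}.
At position 1, choosing Conj makes rule 2 impossible to satisfy; hence Prep.
At position 3, choosing Conj makes rule 2 impossible to satisfy; hence Noun.
At position 6, choosing Conj makes rule 2 impossible to satisfy; hence Prep.
At position 8, choosing Conj makes rule 2 impossible to satisfy; hence Noun.
The only consistent sequence is: Prep Verb Noun Det Det Prep Verb Noun Prep Conj.
Checking: rule 1 satisfied; rule 2 satisfied; rule 3 satisfied; rule 4 satisfied; rule 5 satisfied.

Noun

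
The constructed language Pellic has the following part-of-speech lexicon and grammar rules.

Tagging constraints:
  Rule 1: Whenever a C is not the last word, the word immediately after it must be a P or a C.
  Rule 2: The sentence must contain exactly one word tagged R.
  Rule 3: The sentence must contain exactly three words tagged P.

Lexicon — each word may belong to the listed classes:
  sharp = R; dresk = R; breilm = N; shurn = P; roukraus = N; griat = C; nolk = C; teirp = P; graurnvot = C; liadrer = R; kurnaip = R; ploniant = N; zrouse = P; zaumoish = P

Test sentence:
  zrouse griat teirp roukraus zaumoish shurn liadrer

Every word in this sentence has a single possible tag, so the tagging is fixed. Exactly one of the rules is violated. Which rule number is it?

3

Fixed tagging: P C P N P P R.
Checking each rule: R1 ok, R2 ok, R3 fails.
Only rule 3 fails.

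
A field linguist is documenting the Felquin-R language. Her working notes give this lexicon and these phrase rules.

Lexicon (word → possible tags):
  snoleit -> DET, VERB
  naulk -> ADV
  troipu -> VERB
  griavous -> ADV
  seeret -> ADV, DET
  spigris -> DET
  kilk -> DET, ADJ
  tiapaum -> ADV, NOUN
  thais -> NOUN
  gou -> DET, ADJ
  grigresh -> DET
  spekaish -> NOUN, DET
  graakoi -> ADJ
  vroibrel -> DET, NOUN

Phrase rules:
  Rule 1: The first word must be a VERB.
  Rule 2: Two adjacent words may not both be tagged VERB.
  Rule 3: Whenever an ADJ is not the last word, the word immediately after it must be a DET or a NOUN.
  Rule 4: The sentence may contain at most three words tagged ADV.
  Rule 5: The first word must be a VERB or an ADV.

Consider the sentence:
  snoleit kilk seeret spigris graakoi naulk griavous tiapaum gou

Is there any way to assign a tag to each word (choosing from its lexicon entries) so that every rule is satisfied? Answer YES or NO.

Candidates per position — 1:snoleit {DET,VERB}; 2:kilk {DET,ADJ}; 3:seeret {ADV,DET}; 4:spigris {DET}; 5:graakoi {ADJ}; 6:naulk {ADV}; 7:griavous {ADV}; 8:tiapaum {ADV,NOUN}; 9:gou {DET,ADJ}.
Rule 3 cannot be satisfied by any choice of tags from the lexicon.
So there is no consistent tagging.

NO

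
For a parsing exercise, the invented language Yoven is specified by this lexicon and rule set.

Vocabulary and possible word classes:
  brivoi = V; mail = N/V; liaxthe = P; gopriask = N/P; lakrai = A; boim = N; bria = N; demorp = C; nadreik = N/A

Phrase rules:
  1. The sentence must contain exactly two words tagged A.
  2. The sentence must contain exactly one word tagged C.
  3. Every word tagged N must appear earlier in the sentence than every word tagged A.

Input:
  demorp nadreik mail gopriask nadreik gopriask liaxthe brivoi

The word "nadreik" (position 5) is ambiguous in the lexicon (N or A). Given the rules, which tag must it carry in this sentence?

A

Candidates per position — 1:demorp {C}; 2:nadreik {N,A}; 3:mail {N,V}; 4:gopriask {N,P}; 5:nadreik {N,A}; 6:gopriask {N,P}; 7:liaxthe {P}; 8:brivoi {V}.
Position 2: N is ruled out by rule 1; that leaves A.
Position 3: N is ruled out by rule 3; that leaves V.
Position 4: N is ruled out by rule 3; that leaves P.
Position 5: N is ruled out by rule 1; that leaves A.
Position 6: N is ruled out by rule 3; that leaves P.
So the tagging must be: C A V P A P P V.
Check: rule 1 ok; rule 2 ok; rule 3 ok.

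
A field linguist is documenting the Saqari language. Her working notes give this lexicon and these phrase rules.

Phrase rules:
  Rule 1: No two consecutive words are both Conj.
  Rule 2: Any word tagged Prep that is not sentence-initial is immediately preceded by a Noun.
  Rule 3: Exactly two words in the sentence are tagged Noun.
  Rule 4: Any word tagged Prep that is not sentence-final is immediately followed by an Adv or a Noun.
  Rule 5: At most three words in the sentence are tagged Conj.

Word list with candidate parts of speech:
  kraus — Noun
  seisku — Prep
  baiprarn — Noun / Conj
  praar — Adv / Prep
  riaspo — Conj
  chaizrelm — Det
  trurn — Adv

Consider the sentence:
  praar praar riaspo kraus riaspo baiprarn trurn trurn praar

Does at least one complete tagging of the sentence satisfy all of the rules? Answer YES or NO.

YES

Candidates per position — 1:praar {Adv,Prep}; 2:praar {Adv,Prep}; 3:riaspo {Conj}; 4:kraus {Noun}; 5:riaspo {Conj}; 6:baiprarn {Noun,Conj}; 7:trurn {Adv}; 8:trurn {Adv}; 9:praar {Adv,Prep}.
One satisfying assignment: Prep Adv Conj Noun Conj Noun Adv Adv Adv.
Rule-by-rule: rule 1 satisfied; rule 2 satisfied; rule 3 satisfied; rule 4 satisfied; rule 5 satisfied.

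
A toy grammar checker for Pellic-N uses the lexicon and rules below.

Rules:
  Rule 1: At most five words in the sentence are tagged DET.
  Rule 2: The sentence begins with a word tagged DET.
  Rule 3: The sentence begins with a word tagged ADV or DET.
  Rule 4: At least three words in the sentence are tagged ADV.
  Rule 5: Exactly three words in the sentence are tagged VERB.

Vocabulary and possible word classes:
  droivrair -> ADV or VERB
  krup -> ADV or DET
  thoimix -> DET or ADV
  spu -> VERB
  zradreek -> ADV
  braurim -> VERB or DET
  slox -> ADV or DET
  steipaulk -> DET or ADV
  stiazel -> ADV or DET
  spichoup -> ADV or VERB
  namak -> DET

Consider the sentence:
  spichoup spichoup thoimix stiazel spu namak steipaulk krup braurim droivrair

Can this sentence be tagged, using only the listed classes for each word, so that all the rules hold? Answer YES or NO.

Candidates per position — 1:spichoup {ADV,VERB}; 2:spichoup {ADV,VERB}; 3:thoimix {DET,ADV}; 4:stiazel {ADV,DET}; 5:spu {VERB}; 6:namak {DET}; 7:steipaulk {DET,ADV}; 8:krup {ADV,DET}; 9:braurim {VERB,DET}; 10:droivrair {ADV,VERB}.
Rule 2 cannot be satisfied by any choice of tags from the lexicon.
So there is no consistent tagging.

NO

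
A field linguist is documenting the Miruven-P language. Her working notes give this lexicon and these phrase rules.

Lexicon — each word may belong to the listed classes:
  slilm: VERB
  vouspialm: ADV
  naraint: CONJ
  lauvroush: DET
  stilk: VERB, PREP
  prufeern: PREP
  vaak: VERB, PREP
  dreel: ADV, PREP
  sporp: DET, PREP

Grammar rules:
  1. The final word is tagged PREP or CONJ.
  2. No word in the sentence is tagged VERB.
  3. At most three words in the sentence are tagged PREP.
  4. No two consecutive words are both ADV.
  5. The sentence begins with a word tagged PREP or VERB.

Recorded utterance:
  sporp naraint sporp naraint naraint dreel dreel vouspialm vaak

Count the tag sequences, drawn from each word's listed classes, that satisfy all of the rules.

Candidates per position — 1:sporp {DET,PREP}; 2:naraint {CONJ}; 3:sporp {DET,PREP}; 4:naraint {CONJ}; 5:naraint {CONJ}; 6:dreel {ADV,PREP}; 7:dreel {ADV,PREP}; 8:vouspialm {ADV}; 9:vaak {VERB,PREP}.
There are 32 candidate sequences in total.
The sequences that satisfy every rule: PREP CONJ DET CONJ CONJ ADV PREP ADV PREP.
Count = 1.

1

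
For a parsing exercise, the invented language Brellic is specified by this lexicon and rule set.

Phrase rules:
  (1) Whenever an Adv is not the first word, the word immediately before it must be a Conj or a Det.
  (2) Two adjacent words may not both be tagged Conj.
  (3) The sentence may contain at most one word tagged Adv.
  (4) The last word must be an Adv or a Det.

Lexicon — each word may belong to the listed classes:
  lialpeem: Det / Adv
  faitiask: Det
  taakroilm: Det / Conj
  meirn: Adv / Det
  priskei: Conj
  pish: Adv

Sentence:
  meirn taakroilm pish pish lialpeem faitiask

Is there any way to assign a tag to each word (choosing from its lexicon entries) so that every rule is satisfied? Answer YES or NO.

NO

Candidates per position — 1:meirn {Adv,Det}; 2:taakroilm {Det,Conj}; 3:pish {Adv}; 4:pish {Adv}; 5:lialpeem {Det,Adv}; 6:faitiask {Det}.
Rule 1 cannot be satisfied by any choice of tags from the lexicon.
So there is no consistent tagging.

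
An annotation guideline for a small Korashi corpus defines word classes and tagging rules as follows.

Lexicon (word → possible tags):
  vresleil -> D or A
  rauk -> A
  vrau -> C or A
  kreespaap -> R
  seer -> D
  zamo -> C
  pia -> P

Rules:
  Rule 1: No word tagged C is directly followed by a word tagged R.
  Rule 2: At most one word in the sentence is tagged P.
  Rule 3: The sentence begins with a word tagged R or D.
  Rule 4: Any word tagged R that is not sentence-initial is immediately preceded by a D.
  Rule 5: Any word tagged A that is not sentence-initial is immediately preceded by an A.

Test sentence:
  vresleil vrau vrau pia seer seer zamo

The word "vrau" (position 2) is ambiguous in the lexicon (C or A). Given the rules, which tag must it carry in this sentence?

Candidates per position — 1:vresleil {D,A}; 2:vrau {C,A}; 3:vrau {C,A}; 4:pia {P}; 5:seer {D}; 6:seer {D}; 7:zamo {C}.
Word 1 cannot be A — rule 3 would then fail for every completion. It is D.
Word 2 cannot be A — rule 5 would then fail for every completion. It is C.
Word 3 cannot be A — rule 5 would then fail for every completion. It is C.
The unique satisfying tagging is: D C C P D D C.
Checking: rule 1 satisfied; rule 2 satisfied; rule 3 satisfied; rule 4 satisfied; rule 5 satisfied.

C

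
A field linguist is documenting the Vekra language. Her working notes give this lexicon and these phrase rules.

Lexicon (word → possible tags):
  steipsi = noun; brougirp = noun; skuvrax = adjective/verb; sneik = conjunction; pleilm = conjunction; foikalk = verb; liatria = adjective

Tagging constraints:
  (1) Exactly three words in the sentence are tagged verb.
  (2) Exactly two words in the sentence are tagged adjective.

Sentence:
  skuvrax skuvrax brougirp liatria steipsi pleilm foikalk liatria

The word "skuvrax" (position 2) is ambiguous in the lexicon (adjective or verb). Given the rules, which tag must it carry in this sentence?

verb

Candidates per position — 1:skuvrax {adjective,verb}; 2:skuvrax {adjective,verb}; 3:brougirp {noun}; 4:liatria {adjective}; 5:steipsi {noun}; 6:pleilm {conjunction}; 7:foikalk {verb}; 8:liatria {adjective}.
Position 1: tagging it adjective would leave rule 1 unsatisfiable, so it must be verb.
Position 2: tagging it adjective would leave rule 1 unsatisfiable, so it must be verb.
The only consistent sequence is: verb verb noun adjective noun conjunction verb adjective.
Check: rule 1 holds; rule 2 holds.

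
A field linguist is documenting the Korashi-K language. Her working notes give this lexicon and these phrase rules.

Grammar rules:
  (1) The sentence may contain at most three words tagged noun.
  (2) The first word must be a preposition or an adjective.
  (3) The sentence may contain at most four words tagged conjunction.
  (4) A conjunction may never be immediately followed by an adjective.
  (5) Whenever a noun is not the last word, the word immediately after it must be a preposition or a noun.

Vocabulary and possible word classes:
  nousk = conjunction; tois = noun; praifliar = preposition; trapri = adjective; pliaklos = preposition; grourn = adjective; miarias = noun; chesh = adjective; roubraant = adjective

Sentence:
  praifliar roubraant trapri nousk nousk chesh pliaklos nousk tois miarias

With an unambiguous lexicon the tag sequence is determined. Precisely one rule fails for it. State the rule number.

4

Fixed tagging: preposition adjective adjective conjunction conjunction adjective preposition conjunction noun noun.
Rule check: R1 ✓, R2 ✓, R3 ✓, R4 ✗, R5 ✓.
Only rule 4 fails.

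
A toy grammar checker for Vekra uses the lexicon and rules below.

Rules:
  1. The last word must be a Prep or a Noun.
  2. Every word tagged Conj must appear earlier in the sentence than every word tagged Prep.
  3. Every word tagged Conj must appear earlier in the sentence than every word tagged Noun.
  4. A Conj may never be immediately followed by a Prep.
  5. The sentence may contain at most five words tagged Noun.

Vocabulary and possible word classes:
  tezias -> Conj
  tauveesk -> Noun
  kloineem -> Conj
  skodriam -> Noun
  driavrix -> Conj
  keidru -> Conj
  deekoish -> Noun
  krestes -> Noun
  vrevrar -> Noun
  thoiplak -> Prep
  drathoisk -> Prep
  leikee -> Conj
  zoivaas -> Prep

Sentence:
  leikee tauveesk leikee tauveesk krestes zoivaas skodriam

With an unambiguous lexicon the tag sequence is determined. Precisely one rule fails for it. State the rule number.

Fixed tagging: Conj Noun Conj Noun Noun Prep Noun.
Applying the rules: R1 ✓, R2 ✓, R3 ✗, R4 ✓, R5 ✓.
Only rule 3 fails.

3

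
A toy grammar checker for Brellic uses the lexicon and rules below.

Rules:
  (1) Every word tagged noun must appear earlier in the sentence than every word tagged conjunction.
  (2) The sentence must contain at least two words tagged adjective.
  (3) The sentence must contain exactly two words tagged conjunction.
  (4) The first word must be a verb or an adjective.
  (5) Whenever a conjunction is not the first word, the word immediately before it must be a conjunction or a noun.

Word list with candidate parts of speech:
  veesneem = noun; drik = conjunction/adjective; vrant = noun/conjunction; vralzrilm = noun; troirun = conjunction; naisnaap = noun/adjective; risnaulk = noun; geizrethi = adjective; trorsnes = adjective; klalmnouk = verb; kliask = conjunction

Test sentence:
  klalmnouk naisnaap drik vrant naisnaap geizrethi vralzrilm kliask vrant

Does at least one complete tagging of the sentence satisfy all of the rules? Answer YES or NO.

YES

Candidates per position — 1:klalmnouk {verb}; 2:naisnaap {noun,adjective}; 3:drik {conjunction,adjective}; 4:vrant {noun,conjunction}; 5:naisnaap {noun,adjective}; 6:geizrethi {adjective}; 7:vralzrilm {noun}; 8:kliask {conjunction}; 9:vrant {noun,conjunction}.
One satisfying assignment: verb adjective adjective noun noun adjective noun conjunction conjunction.
Check: rule 1 ✓; rule 2 ✓; rule 3 ✓; rule 4 ✓; rule 5 ✓.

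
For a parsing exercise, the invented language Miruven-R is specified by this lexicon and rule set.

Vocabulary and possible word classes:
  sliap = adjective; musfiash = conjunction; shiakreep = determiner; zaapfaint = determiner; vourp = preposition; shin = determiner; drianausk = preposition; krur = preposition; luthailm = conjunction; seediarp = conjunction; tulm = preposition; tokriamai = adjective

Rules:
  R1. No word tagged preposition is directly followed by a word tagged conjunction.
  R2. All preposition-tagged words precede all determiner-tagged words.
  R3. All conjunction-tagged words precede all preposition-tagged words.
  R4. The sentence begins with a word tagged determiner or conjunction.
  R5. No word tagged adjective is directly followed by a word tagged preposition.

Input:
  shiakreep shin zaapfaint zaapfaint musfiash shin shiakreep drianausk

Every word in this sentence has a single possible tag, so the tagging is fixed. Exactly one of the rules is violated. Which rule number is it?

2

Fixed tagging: determiner determiner determiner determiner conjunction determiner determiner preposition.
Checking each rule: R1 ok, R2 fails, R3 ok, R4 ok, R5 ok.
Only rule 2 fails.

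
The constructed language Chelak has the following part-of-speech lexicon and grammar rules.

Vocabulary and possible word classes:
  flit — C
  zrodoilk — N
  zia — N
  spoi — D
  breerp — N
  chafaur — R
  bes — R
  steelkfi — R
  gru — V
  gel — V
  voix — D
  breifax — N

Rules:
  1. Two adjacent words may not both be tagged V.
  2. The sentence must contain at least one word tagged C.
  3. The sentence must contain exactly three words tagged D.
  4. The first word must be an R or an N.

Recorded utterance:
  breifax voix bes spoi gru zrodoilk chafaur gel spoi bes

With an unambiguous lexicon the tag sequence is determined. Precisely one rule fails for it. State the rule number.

Fixed tagging: N D R D V N R V D R.
Checking each rule: R1 pass, R2 fail, R3 pass, R4 pass.
Only rule 2 fails.

2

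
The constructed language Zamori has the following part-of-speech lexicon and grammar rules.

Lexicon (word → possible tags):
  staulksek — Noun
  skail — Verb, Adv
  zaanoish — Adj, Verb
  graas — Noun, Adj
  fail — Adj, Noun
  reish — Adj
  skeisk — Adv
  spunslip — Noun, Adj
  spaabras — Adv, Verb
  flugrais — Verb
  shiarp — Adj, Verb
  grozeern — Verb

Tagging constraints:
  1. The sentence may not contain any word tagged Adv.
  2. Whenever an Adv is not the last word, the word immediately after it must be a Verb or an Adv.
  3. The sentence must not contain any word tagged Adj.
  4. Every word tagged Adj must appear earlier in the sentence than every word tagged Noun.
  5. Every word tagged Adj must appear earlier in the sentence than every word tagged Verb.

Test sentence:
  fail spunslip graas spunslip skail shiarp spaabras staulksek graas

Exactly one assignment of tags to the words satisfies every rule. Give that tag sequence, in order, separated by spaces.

Noun Noun Noun Noun Verb Verb Verb Noun Noun

Candidates per position — 1:fail {Adj,Noun}; 2:spunslip {Noun,Adj}; 3:graas {Noun,Adj}; 4:spunslip {Noun,Adj}; 5:skail {Verb,Adv}; 6:shiarp {Adj,Verb}; 7:spaabras {Adv,Verb}; 8:staulksek {Noun}; 9:graas {Noun,Adj}.
Position 1: tagging it Adj would leave rule 3 unsatisfiable, so it must be Noun.
Position 2: tagging it Adj would leave rule 3 unsatisfiable, so it must be Noun.
Position 3: tagging it Adj would leave rule 3 unsatisfiable, so it must be Noun.
Position 4: tagging it Adj would leave rule 3 unsatisfiable, so it must be Noun.
Position 5: tagging it Adv would leave rule 1 unsatisfiable, so it must be Verb.
Position 6: tagging it Adj would leave rule 3 unsatisfiable, so it must be Verb.
Position 7: tagging it Adv would leave rule 1 unsatisfiable, so it must be Verb.
Position 9: tagging it Adj would leave rule 3 unsatisfiable, so it must be Noun.
The unique satisfying tagging is: Noun Noun Noun Noun Verb Verb Verb Noun Noun.
Verifying each rule — rule 1 ✓; rule 2 ✓; rule 3 ✓; rule 4 ✓; rule 5 ✓.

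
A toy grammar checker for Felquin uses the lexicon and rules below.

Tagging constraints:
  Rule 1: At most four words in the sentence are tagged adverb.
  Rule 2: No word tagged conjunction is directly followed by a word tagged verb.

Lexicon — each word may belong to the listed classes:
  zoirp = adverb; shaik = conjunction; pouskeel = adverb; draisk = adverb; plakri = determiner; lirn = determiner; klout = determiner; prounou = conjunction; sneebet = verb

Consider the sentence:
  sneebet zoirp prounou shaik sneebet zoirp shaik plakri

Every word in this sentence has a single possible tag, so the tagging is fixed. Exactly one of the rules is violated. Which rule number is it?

Fixed tagging: verb adverb conjunction conjunction verb adverb conjunction determiner.
Rule check: R1 holds, R2 violated.
Only rule 2 fails.

2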